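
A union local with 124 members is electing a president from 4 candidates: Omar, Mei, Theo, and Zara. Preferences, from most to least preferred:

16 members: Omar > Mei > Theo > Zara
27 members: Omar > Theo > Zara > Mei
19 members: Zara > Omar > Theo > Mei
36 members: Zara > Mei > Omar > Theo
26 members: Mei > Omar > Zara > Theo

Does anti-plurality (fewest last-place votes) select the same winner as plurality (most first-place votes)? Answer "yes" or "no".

Anti-plurality — last-place votes: Omar 0, Mei 46, Theo 62, Zara 16. Winner: Omar.
Plurality — first-place votes: Omar 43, Mei 26, Theo 0, Zara 55. Winner: Zara.
The two methods disagree.

no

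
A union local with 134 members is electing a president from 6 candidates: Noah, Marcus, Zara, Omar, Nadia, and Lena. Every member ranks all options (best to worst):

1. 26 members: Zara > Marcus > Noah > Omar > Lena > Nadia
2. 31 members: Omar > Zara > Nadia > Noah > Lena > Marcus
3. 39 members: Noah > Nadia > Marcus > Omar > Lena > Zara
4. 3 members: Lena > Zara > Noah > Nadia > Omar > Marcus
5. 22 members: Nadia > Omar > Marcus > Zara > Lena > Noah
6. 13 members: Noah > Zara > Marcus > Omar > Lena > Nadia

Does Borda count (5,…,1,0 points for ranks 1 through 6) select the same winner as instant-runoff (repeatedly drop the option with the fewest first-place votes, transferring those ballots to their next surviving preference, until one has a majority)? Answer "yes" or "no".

Borda — scores: Noah 409, Marcus 326, Zara 362, Omar 402, Nadia 365, Lena 146. Winner: Noah.
Instant-runoff — R1 Noah 52, Marcus 0, Zara 26, Omar 31, Nadia 22, Lena 3 (Marcus out); R2 Noah 52, Zara 26, Omar 31, Nadia 22, Lena 3 (Lena out); R3 Noah 52, Zara 29, Omar 31, Nadia 22 (Nadia out); R4 Noah 52, Zara 29, Omar 53 (Zara out); R5 Noah 81, Omar 53 (Noah winner). Winner: Noah.
The two methods agree.

yes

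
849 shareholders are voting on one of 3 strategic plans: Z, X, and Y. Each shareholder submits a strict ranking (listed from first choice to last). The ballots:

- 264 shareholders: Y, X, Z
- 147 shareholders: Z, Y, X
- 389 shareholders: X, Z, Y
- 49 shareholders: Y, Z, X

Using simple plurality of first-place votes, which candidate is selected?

X

First-place votes: Z 147, X 389, Y 313.
X has the most first-place votes.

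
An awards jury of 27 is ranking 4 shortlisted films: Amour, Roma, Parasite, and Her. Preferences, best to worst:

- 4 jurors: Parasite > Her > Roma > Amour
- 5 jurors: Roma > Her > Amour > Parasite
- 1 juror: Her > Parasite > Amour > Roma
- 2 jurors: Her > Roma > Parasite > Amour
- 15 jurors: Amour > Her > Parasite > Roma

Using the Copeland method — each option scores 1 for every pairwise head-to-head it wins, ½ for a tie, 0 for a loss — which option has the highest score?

Amour: beats Roma, Parasite, and Her → score 3.
Roma: loses to Amour, Parasite, and Her → score 0.
Parasite: beats Roma; loses to Amour and Her → score 1.
Her: beats Roma and Parasite; loses to Amour → score 2.
Amour has the best pairwise record.

Amour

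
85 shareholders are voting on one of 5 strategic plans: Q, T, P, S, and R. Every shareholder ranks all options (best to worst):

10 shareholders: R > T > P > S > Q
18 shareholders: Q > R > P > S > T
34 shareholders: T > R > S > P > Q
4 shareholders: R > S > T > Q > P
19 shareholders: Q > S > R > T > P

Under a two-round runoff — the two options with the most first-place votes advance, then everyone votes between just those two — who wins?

T

Round 1 first-place votes: Q 37, T 34, P 0, S 0, R 14.
Q and T advance.
Runoff: Q is preferred to T by 37 voters; T by 48.
T wins the runoff.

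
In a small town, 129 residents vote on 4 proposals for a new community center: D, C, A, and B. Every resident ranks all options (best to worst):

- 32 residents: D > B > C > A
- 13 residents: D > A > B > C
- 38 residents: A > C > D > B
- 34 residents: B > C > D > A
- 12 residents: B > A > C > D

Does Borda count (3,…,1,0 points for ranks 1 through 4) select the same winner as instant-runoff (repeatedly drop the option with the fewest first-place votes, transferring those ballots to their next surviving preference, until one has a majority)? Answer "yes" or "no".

no

Borda — scores: D 207, C 188, A 164, B 215. Winner: B.
Instant-runoff — R1 D 45, C 0, A 38, B 46 (C out); R2 D 45, A 38, B 46 (A out); R3 D 83, B 46 (D winner). Winner: D.
The two methods disagree.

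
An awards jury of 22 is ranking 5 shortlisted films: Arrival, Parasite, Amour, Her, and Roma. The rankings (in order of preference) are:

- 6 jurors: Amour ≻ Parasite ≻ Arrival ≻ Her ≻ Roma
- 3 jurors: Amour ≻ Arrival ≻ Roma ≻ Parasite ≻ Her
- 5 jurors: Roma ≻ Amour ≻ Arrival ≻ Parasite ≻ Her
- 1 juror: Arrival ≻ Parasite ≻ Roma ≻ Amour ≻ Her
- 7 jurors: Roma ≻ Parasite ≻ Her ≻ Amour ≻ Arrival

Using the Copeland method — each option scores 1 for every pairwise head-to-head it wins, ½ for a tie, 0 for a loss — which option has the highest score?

Roma

Arrival: beats Her; loses to Parasite, Amour, and Roma → score 1.
Parasite: beats Arrival and Her; loses to Amour and Roma → score 2.
Amour: beats Arrival, Parasite, and Her; loses to Roma → score 3.
Her: loses to Arrival, Parasite, Amour, and Roma → score 0.
Roma: beats Arrival, Parasite, Amour, and Her → score 4.
Roma has the best pairwise record.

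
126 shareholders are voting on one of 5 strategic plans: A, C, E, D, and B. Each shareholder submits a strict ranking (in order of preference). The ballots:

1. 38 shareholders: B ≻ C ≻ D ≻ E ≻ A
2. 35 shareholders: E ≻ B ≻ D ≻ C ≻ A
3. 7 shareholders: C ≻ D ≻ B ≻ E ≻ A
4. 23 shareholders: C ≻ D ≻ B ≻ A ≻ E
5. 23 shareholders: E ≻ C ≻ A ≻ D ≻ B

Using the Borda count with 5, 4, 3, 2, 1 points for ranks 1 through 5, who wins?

A: 38·1 + 35·1 + 7·1 + 23·2 + 23·3 = 195
C: 38·4 + 35·2 + 7·5 + 23·5 + 23·4 = 464
E: 38·2 + 35·5 + 7·2 + 23·1 + 23·5 = 403
D: 38·3 + 35·3 + 7·4 + 23·4 + 23·2 = 385
B: 38·5 + 35·4 + 7·3 + 23·3 + 23·1 = 443
C has the highest Borda score (464).

C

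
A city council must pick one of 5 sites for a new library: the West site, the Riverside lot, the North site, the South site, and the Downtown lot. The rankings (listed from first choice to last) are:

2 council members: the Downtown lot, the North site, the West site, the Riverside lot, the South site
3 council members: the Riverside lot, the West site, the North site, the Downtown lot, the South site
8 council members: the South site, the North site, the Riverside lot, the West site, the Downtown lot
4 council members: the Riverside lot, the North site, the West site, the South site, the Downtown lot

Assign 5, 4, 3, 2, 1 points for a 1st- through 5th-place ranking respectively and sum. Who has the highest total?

the North site

the West site: 2·3 + 3·4 + 8·2 + 4·3 = 46
the Riverside lot: 2·2 + 3·5 + 8·3 + 4·5 = 63
the North site: 2·4 + 3·3 + 8·4 + 4·4 = 65
the South site: 2·1 + 3·1 + 8·5 + 4·2 = 53
the Downtown lot: 2·5 + 3·2 + 8·1 + 4·1 = 28
the North site has the highest Borda score (65).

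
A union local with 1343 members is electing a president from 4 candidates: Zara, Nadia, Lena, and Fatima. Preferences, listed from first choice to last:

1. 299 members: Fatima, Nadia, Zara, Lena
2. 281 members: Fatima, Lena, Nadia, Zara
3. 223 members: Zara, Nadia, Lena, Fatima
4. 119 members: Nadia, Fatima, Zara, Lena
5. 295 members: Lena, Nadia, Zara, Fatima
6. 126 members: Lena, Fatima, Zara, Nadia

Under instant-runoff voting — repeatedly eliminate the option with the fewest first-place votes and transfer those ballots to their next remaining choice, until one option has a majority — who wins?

Round 1: Zara 223, Nadia 119, Lena 421, Fatima 580. Eliminate Nadia.
Round 2: Zara 223, Lena 421, Fatima 699. Fatima has a majority.

Fatima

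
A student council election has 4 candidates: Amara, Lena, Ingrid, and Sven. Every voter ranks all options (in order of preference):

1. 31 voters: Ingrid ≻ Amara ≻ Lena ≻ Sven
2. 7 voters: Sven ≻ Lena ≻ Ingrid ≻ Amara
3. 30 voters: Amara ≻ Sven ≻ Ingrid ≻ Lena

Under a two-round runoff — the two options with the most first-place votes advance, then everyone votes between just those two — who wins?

Round 1 first-place votes: Amara 30, Lena 0, Ingrid 31, Sven 7.
Ingrid and Amara advance.
Runoff: Ingrid is preferred to Amara by 38 voters; Amara by 30.
Ingrid wins the runoff.

Ingrid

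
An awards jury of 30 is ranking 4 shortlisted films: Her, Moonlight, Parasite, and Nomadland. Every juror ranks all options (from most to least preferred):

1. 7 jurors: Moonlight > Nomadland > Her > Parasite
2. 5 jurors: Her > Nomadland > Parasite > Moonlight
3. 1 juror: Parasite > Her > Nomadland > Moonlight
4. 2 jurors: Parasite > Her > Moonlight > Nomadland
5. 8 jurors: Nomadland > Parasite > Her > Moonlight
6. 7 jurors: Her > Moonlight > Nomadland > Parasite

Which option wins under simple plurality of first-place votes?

Her

First-place votes: Her 12, Moonlight 7, Parasite 3, Nomadland 8.
Her has the most first-place votes.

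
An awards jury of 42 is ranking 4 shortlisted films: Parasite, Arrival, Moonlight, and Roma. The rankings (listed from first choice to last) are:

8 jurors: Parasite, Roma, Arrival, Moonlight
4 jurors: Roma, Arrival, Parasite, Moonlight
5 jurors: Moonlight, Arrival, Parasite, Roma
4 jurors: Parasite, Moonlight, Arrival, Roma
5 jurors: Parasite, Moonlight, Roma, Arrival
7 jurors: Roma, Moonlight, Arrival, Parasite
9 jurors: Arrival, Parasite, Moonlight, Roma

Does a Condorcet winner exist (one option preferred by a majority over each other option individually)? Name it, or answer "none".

Checking pairwise contests:
Arrival beats Parasite 25–17.
Roma beats Arrival 24–18.
Parasite beats Moonlight 30–12.
Parasite beats Roma 31–11.
Every option loses at least one head-to-head, so there is no Condorcet winner.

none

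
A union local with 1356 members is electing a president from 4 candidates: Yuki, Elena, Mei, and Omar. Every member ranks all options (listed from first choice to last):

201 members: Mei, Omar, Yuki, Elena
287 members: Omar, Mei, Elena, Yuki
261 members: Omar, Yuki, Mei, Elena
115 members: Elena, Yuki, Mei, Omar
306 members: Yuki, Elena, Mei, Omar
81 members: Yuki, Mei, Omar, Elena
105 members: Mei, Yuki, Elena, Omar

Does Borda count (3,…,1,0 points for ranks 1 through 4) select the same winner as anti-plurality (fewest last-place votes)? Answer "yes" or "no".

Borda — scores: Yuki 2324, Elena 1349, Mei 2336, Omar 2127. Winner: Mei.
Anti-plurality — last-place votes: Yuki 287, Elena 543, Mei 0, Omar 526. Winner: Mei.
The two methods agree.

yes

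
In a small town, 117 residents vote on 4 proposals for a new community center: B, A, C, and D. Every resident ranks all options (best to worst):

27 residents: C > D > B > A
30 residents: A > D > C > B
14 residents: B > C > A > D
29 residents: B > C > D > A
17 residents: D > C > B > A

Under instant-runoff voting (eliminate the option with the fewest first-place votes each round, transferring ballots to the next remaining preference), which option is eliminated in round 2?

A

Round 1: B 43, A 30, C 27, D 17. Eliminate D.
Round 2: B 43, A 30, C 44. Eliminate A.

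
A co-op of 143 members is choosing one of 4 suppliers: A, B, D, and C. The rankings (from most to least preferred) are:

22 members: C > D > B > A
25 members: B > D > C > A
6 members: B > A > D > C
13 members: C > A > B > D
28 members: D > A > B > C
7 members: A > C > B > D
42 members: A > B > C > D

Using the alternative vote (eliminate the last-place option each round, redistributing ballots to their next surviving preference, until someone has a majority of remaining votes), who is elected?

A

Round 1: A 49, B 31, D 28, C 35. Eliminate D.
Round 2: A 77, B 31, C 35. A has a majority.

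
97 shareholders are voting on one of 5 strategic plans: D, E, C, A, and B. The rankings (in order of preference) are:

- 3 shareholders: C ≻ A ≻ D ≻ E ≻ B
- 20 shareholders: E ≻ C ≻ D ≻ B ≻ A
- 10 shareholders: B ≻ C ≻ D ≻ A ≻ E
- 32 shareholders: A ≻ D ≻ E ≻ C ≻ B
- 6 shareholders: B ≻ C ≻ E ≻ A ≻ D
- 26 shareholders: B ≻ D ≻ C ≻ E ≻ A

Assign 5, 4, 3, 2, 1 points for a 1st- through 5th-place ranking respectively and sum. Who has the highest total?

D: 3·3 + 20·3 + 10·3 + 32·4 + 6·1 + 26·4 = 337
E: 3·2 + 20·5 + 10·1 + 32·3 + 6·3 + 26·2 = 282
C: 3·5 + 20·4 + 10·4 + 32·2 + 6·4 + 26·3 = 301
A: 3·4 + 20·1 + 10·2 + 32·5 + 6·2 + 26·1 = 250
B: 3·1 + 20·2 + 10·5 + 32·1 + 6·5 + 26·5 = 285
D has the highest Borda score (337).

D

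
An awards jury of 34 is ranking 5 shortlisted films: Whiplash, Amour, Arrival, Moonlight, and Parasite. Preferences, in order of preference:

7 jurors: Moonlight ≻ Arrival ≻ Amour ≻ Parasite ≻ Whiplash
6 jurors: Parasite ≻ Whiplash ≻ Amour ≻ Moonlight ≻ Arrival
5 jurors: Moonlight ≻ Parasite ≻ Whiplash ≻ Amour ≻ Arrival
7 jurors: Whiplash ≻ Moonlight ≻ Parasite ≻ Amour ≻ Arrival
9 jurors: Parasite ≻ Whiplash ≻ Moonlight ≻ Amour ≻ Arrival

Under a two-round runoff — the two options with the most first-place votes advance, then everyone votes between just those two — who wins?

Moonlight

Round 1 first-place votes: Whiplash 7, Amour 0, Arrival 0, Moonlight 12, Parasite 15.
Parasite and Moonlight advance.
Runoff: Parasite is preferred to Moonlight by 15 voters; Moonlight by 19.
Moonlight wins the runoff.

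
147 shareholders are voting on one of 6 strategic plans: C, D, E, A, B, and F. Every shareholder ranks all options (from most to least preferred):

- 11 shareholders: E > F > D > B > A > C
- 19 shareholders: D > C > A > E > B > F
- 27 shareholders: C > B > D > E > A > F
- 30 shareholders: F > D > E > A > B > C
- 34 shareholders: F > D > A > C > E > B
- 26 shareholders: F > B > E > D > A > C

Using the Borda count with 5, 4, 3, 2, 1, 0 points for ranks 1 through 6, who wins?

D

C: 11·0 + 19·4 + 27·5 + 30·0 + 34·2 + 26·0 = 279
D: 11·3 + 19·5 + 27·3 + 30·4 + 34·4 + 26·2 = 517
E: 11·5 + 19·2 + 27·2 + 30·3 + 34·1 + 26·3 = 349
A: 11·1 + 19·3 + 27·1 + 30·2 + 34·3 + 26·1 = 283
B: 11·2 + 19·1 + 27·4 + 30·1 + 34·0 + 26·4 = 283
F: 11·4 + 19·0 + 27·0 + 30·5 + 34·5 + 26·5 = 494
D has the highest Borda score (517).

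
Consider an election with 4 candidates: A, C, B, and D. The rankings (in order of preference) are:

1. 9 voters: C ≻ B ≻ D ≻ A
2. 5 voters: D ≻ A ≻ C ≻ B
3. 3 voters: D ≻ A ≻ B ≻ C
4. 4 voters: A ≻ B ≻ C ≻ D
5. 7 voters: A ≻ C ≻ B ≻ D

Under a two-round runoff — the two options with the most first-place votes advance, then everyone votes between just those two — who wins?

Round 1 first-place votes: A 11, C 9, B 0, D 8.
A and C advance.
Runoff: A is preferred to C by 19 voters; C by 9.
A wins the runoff.

A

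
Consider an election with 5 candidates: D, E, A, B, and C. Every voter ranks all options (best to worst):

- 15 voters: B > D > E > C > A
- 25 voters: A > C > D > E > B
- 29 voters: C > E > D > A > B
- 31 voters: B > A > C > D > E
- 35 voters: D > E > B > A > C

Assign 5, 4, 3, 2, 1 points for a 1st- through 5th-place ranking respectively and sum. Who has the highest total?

D

D: 15·4 + 25·3 + 29·3 + 31·2 + 35·5 = 459
E: 15·3 + 25·2 + 29·4 + 31·1 + 35·4 = 382
A: 15·1 + 25·5 + 29·2 + 31·4 + 35·2 = 392
B: 15·5 + 25·1 + 29·1 + 31·5 + 35·3 = 389
C: 15·2 + 25·4 + 29·5 + 31·3 + 35·1 = 403
D has the highest Borda score (459).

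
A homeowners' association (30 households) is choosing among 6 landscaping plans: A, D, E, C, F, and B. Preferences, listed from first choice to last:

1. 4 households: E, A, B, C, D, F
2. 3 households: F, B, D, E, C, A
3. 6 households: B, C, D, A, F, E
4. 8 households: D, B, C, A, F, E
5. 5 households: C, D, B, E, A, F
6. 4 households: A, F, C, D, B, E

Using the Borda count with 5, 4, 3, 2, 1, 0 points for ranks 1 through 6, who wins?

B

A: 4·4 + 3·0 + 6·2 + 8·2 + 5·1 + 4·5 = 69
D: 4·1 + 3·3 + 6·3 + 8·5 + 5·4 + 4·2 = 99
E: 4·5 + 3·2 + 6·0 + 8·0 + 5·2 + 4·0 = 36
C: 4·2 + 3·1 + 6·4 + 8·3 + 5·5 + 4·3 = 96
F: 4·0 + 3·5 + 6·1 + 8·1 + 5·0 + 4·4 = 45
B: 4·3 + 3·4 + 6·5 + 8·4 + 5·3 + 4·1 = 105
B has the highest Borda score (105).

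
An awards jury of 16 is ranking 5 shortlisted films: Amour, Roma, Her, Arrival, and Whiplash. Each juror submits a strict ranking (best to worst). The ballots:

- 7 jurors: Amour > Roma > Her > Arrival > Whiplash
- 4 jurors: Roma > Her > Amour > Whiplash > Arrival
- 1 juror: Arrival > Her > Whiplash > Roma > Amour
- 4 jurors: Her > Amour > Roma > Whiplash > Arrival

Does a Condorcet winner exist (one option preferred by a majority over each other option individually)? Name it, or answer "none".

Checking pairwise contests:
Her beats Amour 9–7.
Amour beats Roma 11–5.
Roma beats Her 11–5.
Amour beats Arrival 15–1.
Amour beats Whiplash 15–1.
Every option loses at least one head-to-head, so there is no Condorcet winner.

none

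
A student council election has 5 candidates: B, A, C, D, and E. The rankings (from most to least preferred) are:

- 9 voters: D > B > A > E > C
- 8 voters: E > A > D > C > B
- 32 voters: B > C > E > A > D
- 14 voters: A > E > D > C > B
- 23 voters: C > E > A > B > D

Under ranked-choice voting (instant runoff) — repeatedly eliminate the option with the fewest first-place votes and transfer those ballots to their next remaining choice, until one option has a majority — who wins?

Round 1: B 32, A 14, C 23, D 9, E 8. Eliminate E.
Round 2: B 32, A 22, C 23, D 9. Eliminate D.
Round 3: B 41, A 22, C 23. Eliminate A.
Round 4: B 41, C 45. C has a majority.

C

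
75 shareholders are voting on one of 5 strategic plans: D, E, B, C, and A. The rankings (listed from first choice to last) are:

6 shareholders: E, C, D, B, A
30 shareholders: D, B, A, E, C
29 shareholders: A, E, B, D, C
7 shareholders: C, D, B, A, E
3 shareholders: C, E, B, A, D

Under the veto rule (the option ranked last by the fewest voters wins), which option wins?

B

Last-place votes: D 3, E 7, B 0, C 59, A 6.
B is ranked last by the fewest voters, so B wins.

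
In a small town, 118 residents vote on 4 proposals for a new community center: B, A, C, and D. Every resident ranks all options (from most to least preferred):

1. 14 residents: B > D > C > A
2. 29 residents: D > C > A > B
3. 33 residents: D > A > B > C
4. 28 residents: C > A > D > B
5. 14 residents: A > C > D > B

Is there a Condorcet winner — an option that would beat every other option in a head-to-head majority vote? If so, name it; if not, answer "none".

D vs B: 104–14 for D.
D vs A: 76–42 for D.
D vs C: 76–42 for D.
D beats every other option head-to-head.

D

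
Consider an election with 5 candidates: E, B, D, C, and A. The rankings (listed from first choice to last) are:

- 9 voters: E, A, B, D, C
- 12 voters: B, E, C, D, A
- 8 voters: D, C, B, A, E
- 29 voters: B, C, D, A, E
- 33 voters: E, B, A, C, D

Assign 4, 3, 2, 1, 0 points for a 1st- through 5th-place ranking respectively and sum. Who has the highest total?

E: 9·4 + 12·3 + 8·0 + 29·0 + 33·4 = 204
B: 9·2 + 12·4 + 8·2 + 29·4 + 33·3 = 297
D: 9·1 + 12·1 + 8·4 + 29·2 + 33·0 = 111
C: 9·0 + 12·2 + 8·3 + 29·3 + 33·1 = 168
A: 9·3 + 12·0 + 8·1 + 29·1 + 33·2 = 130
B has the highest Borda score (297).

B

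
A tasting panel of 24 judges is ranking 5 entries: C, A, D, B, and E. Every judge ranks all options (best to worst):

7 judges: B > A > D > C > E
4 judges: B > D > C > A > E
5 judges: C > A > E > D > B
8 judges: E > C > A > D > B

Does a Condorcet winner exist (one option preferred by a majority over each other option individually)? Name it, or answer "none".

C

C vs A: 17–7 for C.
C vs D: 13–11 for C.
C vs B: 13–11 for C.
C vs E: 16–8 for C.
C beats every other option head-to-head.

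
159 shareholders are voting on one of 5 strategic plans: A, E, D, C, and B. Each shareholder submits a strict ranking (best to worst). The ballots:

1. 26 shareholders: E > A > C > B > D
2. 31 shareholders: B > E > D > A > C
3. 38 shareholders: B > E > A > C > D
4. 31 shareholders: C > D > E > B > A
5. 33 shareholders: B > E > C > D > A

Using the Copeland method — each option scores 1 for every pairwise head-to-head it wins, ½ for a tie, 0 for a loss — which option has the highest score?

A: beats C; loses to E, D, and B → score 1.
E: beats A, D, and C; loses to B → score 3.
D: beats A; loses to E, C, and B → score 1.
C: beats D; loses to A, E, and B → score 1.
B: beats A, E, D, and C → score 4.
B has the best pairwise record.

B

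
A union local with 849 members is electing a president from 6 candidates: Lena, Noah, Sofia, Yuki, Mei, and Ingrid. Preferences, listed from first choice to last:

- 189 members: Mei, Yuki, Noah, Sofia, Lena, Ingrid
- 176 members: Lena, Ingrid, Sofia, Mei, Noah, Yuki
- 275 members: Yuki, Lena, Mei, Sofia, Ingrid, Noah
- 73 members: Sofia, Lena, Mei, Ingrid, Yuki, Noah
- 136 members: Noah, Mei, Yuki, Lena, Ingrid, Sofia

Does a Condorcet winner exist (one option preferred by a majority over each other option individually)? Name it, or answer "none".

Checking pairwise contests:
Yuki beats Lena 600–249.
Lena beats Noah 524–325.
Lena beats Sofia 587–262.
Mei beats Yuki 574–275.
Lena beats Mei 524–325.
Lena beats Ingrid 849–0.
Every option loses at least one head-to-head, so there is no Condorcet winner.

none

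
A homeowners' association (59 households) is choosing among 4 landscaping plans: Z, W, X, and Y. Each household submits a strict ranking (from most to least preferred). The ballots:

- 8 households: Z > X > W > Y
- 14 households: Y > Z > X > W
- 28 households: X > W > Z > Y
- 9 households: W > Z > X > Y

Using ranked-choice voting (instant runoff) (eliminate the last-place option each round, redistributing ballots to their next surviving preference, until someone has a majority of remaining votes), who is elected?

X

Round 1: Z 8, W 9, X 28, Y 14. Eliminate Z.
Round 2: W 9, X 36, Y 14. X has a majority.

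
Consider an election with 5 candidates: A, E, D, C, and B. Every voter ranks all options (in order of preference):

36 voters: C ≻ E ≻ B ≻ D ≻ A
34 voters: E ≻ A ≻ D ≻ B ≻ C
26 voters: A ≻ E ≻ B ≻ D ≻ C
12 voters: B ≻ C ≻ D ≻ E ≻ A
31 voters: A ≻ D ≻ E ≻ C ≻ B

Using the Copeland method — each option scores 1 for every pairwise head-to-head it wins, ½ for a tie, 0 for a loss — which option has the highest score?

A: beats D, C, and B; loses to E → score 3.
E: beats A, D, C, and B → score 4.
D: beats C; loses to A, E, and B → score 1.
C: loses to A, E, D, and B → score 0.
B: beats D and C; loses to A and E → score 2.
E has the best pairwise record.

E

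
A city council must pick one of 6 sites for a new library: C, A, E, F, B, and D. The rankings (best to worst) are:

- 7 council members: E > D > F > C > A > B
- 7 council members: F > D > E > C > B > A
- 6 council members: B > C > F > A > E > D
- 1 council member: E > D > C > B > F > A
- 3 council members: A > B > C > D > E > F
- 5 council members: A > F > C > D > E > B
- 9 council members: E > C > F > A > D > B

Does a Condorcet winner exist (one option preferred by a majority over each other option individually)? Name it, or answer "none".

E vs C: 24–14 for E.
E vs A: 24–14 for E.
E vs F: 20–18 for E.
E vs B: 29–9 for E.
E vs D: 23–15 for E.
E beats every other option head-to-head.

E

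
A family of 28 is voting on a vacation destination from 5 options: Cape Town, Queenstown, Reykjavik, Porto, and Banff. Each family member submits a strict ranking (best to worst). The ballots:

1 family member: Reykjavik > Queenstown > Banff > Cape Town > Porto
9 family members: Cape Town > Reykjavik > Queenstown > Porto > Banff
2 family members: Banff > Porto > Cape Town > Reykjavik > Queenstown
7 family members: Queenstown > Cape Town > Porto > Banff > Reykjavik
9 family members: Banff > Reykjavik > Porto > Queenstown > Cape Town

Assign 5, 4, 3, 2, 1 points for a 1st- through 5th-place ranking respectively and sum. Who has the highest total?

Cape Town

Cape Town: 1·2 + 9·5 + 2·3 + 7·4 + 9·1 = 90
Queenstown: 1·4 + 9·3 + 2·1 + 7·5 + 9·2 = 86
Reykjavik: 1·5 + 9·4 + 2·2 + 7·1 + 9·4 = 88
Porto: 1·1 + 9·2 + 2·4 + 7·3 + 9·3 = 75
Banff: 1·3 + 9·1 + 2·5 + 7·2 + 9·5 = 81
Cape Town has the highest Borda score (90).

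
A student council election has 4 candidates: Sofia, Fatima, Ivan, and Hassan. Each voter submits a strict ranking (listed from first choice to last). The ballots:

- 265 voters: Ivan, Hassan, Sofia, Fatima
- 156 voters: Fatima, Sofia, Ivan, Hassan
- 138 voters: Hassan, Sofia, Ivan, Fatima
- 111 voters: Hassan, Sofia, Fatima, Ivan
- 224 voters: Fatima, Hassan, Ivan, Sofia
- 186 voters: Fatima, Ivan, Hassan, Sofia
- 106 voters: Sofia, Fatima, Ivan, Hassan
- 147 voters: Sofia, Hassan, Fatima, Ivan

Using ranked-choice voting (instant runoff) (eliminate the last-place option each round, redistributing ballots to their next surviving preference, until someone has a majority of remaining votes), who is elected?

Sofia

Round 1: Sofia 253, Fatima 566, Ivan 265, Hassan 249. Eliminate Hassan.
Round 2: Sofia 502, Fatima 566, Ivan 265. Eliminate Ivan.
Round 3: Sofia 767, Fatima 566. Sofia has a majority.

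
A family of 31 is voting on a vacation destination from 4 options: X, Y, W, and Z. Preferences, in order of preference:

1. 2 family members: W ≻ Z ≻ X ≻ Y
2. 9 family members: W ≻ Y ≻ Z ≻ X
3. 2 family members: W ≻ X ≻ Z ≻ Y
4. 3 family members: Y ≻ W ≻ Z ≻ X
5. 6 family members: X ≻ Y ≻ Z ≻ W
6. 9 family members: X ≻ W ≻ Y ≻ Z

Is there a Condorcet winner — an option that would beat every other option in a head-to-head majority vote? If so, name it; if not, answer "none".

W vs X: 16–15 for W.
W vs Y: 22–9 for W.
W vs Z: 25–6 for W.
W beats every other option head-to-head.

W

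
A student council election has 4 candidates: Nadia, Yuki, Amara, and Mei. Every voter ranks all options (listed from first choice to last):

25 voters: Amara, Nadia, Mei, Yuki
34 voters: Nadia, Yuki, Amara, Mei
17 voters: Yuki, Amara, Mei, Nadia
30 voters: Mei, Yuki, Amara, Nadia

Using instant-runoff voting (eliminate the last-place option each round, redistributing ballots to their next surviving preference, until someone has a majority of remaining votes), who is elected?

Round 1: Nadia 34, Yuki 17, Amara 25, Mei 30. Eliminate Yuki.
Round 2: Nadia 34, Amara 42, Mei 30. Eliminate Mei.
Round 3: Nadia 34, Amara 72. Amara has a majority.

Amara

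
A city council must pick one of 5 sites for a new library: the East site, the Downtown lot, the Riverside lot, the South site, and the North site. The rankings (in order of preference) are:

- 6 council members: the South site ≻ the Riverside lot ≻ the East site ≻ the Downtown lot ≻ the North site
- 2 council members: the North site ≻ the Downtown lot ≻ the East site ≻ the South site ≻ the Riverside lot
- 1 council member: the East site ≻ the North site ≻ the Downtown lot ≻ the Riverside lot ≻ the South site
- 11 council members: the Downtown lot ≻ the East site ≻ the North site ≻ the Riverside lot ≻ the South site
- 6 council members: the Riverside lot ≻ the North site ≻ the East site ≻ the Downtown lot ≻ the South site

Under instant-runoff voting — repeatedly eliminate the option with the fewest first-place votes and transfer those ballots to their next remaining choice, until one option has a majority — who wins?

the Downtown lot

Round 1: the East site 1, the Downtown lot 11, the Riverside lot 6, the South site 6, the North site 2. Eliminate the East site.
Round 2: the Downtown lot 11, the Riverside lot 6, the South site 6, the North site 3. Eliminate the North site.
Round 3: the Downtown lot 14, the Riverside lot 6, the South site 6. The Downtown lot has a majority.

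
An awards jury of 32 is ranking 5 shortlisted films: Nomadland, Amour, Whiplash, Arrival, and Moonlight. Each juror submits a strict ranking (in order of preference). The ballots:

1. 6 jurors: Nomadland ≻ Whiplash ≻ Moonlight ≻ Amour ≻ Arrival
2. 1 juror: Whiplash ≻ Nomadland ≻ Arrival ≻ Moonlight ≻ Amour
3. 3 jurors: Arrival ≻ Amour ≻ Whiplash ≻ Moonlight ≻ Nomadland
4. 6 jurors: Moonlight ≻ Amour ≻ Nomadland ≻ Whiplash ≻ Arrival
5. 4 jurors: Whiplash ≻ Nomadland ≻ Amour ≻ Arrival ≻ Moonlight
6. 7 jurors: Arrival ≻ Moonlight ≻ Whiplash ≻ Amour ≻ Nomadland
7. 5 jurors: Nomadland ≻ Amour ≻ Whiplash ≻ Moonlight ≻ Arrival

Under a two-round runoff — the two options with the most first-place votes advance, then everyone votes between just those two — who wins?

Round 1 first-place votes: Nomadland 11, Amour 0, Whiplash 5, Arrival 10, Moonlight 6.
Nomadland and Arrival advance.
Runoff: Nomadland is preferred to Arrival by 22 voters; Arrival by 10.
Nomadland wins the runoff.

Nomadland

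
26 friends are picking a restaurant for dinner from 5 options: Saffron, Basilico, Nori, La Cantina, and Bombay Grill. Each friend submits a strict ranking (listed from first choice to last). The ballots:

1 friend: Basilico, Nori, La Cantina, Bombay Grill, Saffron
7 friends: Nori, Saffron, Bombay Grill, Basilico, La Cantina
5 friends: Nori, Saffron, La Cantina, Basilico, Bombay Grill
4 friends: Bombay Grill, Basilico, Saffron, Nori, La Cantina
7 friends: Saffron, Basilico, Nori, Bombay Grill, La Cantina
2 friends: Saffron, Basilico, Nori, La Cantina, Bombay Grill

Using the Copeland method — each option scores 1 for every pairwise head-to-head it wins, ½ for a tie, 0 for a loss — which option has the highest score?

Saffron

Saffron: beats Basilico, La Cantina, and Bombay Grill; ties Nori → score 3.5.
Basilico: beats Nori, La Cantina, and Bombay Grill; loses to Saffron → score 3.
Nori: beats La Cantina and Bombay Grill; ties Saffron; loses to Basilico → score 2.5.
La Cantina: loses to Saffron, Basilico, Nori, and Bombay Grill → score 0.
Bombay Grill: beats La Cantina; loses to Saffron, Basilico, and Nori → score 1.
Saffron has the best pairwise record.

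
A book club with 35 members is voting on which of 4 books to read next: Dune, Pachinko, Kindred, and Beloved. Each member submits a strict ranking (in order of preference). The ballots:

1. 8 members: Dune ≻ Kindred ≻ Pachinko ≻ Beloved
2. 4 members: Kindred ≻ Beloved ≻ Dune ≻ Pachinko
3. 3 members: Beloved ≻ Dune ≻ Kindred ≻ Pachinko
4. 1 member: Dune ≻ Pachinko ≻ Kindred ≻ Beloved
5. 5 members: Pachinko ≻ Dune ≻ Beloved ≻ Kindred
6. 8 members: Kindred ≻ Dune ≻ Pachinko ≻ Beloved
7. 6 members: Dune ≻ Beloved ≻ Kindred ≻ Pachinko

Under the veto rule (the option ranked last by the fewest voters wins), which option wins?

Dune

Last-place votes: Dune 0, Pachinko 13, Kindred 5, Beloved 17.
Dune is ranked last by the fewest voters, so Dune wins.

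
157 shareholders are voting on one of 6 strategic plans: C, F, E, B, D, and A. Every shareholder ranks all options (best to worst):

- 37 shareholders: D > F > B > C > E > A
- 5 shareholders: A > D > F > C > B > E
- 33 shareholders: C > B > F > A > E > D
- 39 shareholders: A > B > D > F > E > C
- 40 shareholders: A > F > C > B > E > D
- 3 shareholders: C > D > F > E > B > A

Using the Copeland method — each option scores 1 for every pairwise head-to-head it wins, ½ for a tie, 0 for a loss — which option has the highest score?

C: beats E and B; loses to F, D, and A → score 2.
F: beats C, E, and B; loses to D and A → score 3.
E: loses to C, F, B, D, and A → score 0.
B: beats E and D; loses to C, F, and A → score 2.
D: beats C, F, and E; loses to B and A → score 3.
A: beats C, F, E, B, and D → score 5.
A has the best pairwise record.

A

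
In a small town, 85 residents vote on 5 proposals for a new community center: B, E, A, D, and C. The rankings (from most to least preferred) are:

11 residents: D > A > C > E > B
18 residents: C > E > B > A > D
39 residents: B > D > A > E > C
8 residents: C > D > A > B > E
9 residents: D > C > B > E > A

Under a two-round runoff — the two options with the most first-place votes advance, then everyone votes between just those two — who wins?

C

Round 1 first-place votes: B 39, E 0, A 0, D 20, C 26.
B and C advance.
Runoff: B is preferred to C by 39 voters; C by 46.
C wins the runoff.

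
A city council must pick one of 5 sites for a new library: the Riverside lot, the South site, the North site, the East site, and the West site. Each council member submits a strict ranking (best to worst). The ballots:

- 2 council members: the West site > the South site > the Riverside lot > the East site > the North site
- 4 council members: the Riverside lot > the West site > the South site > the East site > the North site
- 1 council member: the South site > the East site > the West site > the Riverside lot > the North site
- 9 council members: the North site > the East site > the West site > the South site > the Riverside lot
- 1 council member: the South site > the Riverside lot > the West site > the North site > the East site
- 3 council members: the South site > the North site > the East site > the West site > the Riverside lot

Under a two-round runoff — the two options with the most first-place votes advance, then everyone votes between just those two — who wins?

Round 1 first-place votes: the Riverside lot 4, the South site 5, the North site 9, the East site 0, the West site 2.
the North site and the South site advance.
Runoff: the North site is preferred to the South site by 9 voters; the South site by 11.
the South site wins the runoff.

the South site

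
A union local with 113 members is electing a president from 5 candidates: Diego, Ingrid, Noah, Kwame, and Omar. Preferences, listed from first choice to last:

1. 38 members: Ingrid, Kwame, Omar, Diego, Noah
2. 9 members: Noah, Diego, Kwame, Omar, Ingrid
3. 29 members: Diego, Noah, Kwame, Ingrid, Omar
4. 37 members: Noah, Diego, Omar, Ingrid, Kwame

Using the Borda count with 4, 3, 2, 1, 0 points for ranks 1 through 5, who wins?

Diego: 38·1 + 9·3 + 29·4 + 37·3 = 292
Ingrid: 38·4 + 9·0 + 29·1 + 37·1 = 218
Noah: 38·0 + 9·4 + 29·3 + 37·4 = 271
Kwame: 38·3 + 9·2 + 29·2 + 37·0 = 190
Omar: 38·2 + 9·1 + 29·0 + 37·2 = 159
Diego has the highest Borda score (292).

Diego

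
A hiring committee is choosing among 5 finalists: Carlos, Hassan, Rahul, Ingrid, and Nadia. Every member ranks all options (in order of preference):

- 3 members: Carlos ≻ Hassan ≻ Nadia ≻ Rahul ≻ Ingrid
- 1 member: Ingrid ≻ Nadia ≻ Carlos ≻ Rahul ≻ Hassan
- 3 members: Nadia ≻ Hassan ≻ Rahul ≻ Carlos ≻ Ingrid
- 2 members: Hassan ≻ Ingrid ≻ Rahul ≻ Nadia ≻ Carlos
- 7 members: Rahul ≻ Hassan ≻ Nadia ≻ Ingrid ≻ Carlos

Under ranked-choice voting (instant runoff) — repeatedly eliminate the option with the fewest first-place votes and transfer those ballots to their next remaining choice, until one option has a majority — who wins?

Rahul

Round 1: Carlos 3, Hassan 2, Rahul 7, Ingrid 1, Nadia 3. Eliminate Ingrid.
Round 2: Carlos 3, Hassan 2, Rahul 7, Nadia 4. Eliminate Hassan.
Round 3: Carlos 3, Rahul 9, Nadia 4. Rahul has a majority.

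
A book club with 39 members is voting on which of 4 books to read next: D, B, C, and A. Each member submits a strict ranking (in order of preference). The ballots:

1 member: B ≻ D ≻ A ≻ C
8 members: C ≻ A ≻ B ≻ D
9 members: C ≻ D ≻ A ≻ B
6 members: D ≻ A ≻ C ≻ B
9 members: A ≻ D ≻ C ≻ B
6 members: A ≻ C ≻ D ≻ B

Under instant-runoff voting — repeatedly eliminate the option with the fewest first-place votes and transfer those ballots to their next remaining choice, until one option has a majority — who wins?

A

Round 1: D 6, B 1, C 17, A 15. Eliminate B.
Round 2: D 7, C 17, A 15. Eliminate D.
Round 3: C 17, A 22. A has a majority.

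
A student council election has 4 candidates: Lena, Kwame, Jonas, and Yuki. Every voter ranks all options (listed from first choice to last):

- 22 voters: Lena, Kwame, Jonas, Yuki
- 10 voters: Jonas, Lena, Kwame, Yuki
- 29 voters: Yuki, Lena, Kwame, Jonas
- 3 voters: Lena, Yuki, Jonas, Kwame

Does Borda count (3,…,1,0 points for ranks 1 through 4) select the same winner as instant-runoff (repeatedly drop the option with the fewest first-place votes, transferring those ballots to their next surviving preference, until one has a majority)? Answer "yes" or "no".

yes

Borda — scores: Lena 153, Kwame 83, Jonas 55, Yuki 93. Winner: Lena.
Instant-runoff — R1 Lena 25, Kwame 0, Jonas 10, Yuki 29 (Kwame out); R2 Lena 25, Jonas 10, Yuki 29 (Jonas out); R3 Lena 35, Yuki 29 (Lena winner). Winner: Lena.
The two methods agree.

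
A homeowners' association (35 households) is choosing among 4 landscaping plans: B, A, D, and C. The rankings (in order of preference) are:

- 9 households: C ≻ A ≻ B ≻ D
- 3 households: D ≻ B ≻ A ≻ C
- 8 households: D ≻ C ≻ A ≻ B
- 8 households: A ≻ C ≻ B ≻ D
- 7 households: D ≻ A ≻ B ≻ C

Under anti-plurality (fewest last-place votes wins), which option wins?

A

Last-place votes: B 8, A 0, D 17, C 10.
A is ranked last by the fewest voters, so A wins.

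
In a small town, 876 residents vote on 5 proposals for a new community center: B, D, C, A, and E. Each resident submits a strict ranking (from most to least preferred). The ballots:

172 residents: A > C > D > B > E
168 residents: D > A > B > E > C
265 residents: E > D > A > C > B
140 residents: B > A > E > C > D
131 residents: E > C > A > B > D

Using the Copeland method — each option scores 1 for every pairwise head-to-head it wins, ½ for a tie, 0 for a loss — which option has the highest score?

A

B: beats E; loses to D, C, and A → score 1.
D: beats B; loses to C, A, and E → score 1.
C: beats B and D; loses to A and E → score 2.
A: beats B, D, C, and E → score 4.
E: beats D and C; loses to B and A → score 2.
A has the best pairwise record.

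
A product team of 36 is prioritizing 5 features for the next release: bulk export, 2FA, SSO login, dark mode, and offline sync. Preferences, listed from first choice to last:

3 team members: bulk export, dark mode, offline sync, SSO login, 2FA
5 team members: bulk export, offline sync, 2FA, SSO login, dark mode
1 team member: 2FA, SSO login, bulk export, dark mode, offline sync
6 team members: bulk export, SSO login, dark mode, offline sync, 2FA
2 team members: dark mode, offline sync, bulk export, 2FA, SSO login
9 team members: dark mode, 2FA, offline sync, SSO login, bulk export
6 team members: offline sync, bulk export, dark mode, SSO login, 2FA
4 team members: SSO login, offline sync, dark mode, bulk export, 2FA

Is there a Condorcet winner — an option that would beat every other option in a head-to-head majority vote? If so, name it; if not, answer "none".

Checking pairwise contests:
offline sync beats bulk export 21–15.
bulk export beats 2FA 26–10.
bulk export beats SSO login 22–14.
bulk export beats dark mode 21–15.
dark mode beats offline sync 21–15.
Every option loses at least one head-to-head, so there is no Condorcet winner.

none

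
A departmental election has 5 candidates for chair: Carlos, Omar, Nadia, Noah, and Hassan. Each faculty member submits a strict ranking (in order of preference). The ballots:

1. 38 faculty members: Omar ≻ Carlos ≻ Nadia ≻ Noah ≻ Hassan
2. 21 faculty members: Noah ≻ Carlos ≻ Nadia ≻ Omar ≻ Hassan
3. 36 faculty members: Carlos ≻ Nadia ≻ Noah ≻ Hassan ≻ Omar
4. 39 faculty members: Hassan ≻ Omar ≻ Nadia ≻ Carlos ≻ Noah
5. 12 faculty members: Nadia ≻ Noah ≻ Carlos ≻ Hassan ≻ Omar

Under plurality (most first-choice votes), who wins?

First-place votes: Carlos 36, Omar 38, Nadia 12, Noah 21, Hassan 39.
Hassan has the most first-place votes.

Hassan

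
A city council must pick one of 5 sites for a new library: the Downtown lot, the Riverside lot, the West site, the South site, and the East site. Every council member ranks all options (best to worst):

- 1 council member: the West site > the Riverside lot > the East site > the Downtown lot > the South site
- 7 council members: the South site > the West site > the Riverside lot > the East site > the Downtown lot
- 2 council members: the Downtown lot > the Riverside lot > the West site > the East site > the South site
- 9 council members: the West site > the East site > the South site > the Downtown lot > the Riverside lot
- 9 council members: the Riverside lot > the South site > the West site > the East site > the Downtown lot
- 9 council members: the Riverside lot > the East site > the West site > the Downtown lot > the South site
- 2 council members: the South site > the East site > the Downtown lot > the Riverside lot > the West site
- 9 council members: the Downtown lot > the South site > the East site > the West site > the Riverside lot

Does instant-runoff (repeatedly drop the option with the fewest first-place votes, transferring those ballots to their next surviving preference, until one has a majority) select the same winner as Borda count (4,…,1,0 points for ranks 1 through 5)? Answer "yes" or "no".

Instant-runoff — R1 the Downtown lot 11, the Riverside lot 18, the West site 10, the South site 9, the East site 0 (the East site out); R2 the Downtown lot 11, the Riverside lot 18, the West site 10, the South site 9 (the South site out); R3 the Downtown lot 13, the Riverside lot 18, the West site 17 (the Downtown lot out); R4 the Riverside lot 22, the West site 26 (the West site winner). Winner: the West site.
Borda — scores: the Downtown lot 67, the Riverside lot 97, the West site 110, the South site 108, the East site 98. Winner: the West site.
The two methods agree.

yes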